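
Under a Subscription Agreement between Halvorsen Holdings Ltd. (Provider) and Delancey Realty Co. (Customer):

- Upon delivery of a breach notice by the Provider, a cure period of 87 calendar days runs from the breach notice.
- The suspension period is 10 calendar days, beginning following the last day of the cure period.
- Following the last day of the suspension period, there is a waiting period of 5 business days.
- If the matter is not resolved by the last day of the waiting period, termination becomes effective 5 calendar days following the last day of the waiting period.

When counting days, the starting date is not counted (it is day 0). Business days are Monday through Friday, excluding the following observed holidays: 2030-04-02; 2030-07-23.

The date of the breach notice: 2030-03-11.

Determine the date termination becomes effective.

2030-06-26

The last day of the cure period: 2030-03-11 + 87 days = 2030-06-06.
The last day of the suspension period: 10 calendar days after 2030-06-06 is 2030-06-16.
From Sunday, 2030-06-16, 5 business days (Jun 17, Jun 18, Jun 19, Jun 20, Jun 21, skipping weekends) brings us to Friday, 2030-06-21, which is the last day of the waiting period.
Adding 5 calendar days to 2030-06-21 gives 2030-06-26, which is the date termination becomes effective.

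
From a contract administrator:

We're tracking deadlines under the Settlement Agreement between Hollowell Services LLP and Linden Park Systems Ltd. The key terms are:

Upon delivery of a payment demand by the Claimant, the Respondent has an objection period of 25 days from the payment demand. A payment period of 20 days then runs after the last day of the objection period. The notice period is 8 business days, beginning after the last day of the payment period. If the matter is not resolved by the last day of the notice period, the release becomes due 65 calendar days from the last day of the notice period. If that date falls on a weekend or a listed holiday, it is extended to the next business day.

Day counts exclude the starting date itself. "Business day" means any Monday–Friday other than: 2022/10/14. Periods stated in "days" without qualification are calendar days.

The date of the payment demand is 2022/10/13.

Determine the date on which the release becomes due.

The last day of the objection period: 25 calendar days after 2022/10/13 is 2022/11/07.
The last day of the payment period: 20 calendar days after 2022/11/07 is 2022/11/27.
The last day of the notice period: counting 8 business days from Sunday, 2022/11/27 (Nov 28, Nov 29, Nov 30, Dec 1, Dec 2, Dec 5, Dec 6, Dec 7, skipping weekends) reaches Wednesday, 2022/12/07.
The date on which the release becomes due: 65 calendar days after 2022/12/07 is 2023/02/10. 2023/02/10 is a Friday and is not a listed holiday, so no roll-forward applies.

2023/02/10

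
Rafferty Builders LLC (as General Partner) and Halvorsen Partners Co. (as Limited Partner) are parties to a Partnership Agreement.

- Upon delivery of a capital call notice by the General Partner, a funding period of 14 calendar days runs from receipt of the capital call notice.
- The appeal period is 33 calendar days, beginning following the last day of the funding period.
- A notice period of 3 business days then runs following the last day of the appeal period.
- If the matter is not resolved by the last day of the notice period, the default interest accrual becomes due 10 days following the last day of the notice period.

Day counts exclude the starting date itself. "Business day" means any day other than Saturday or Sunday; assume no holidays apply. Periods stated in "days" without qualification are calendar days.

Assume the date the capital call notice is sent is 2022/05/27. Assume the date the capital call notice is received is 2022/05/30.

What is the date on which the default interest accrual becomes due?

2022/07/30

The last day of the funding period: 14 calendar days after 2022/05/30 is 2022/06/13.
Adding 33 calendar days to 2022/06/13 gives 2022/07/16, which is the last day of the appeal period.
From Saturday, 2022/07/16, 3 business days (Jul 18, Jul 19, Jul 20, skipping weekends) brings us to Wednesday, 2022/07/20, which is the last day of the notice period.
Adding 10 calendar days to 2022/07/20 gives 2022/07/30, which is the date on which the default interest accrual becomes due.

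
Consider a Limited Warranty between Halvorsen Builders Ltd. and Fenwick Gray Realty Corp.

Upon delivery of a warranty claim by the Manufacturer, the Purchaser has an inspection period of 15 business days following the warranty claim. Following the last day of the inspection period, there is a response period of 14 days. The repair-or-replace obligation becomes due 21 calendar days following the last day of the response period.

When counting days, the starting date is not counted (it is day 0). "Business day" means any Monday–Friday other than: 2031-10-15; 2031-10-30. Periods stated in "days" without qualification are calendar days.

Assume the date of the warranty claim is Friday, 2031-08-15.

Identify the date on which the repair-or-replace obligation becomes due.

From Friday, 2031-08-15, 15 business days (Aug 18, Aug 19, Aug 20, Aug 21, …, Sep 3, Sep 4, Sep 5, skipping weekends) brings us to Friday, 2031-09-05, which is the last day of the inspection period.
Adding 14 calendar days to 2031-09-05 gives 2031-09-19, which is the last day of the response period.
Adding 21 calendar days to 2031-09-19 gives 2031-10-10, which is the date on which the repair-or-replace obligation becomes due.

2031-10-10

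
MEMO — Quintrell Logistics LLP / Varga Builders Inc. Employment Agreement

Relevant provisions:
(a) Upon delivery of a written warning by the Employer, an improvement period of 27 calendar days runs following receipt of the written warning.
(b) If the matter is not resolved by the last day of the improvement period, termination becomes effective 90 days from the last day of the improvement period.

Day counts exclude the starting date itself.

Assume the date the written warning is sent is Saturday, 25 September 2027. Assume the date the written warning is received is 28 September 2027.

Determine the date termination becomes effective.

Adding 27 calendar days to 28 September 2027 gives 25 October 2027, which is the last day of the improvement period.
Adding 90 calendar days to 25 October 2027 gives 23 January 2028, which is the date termination becomes effective.

23 January 2028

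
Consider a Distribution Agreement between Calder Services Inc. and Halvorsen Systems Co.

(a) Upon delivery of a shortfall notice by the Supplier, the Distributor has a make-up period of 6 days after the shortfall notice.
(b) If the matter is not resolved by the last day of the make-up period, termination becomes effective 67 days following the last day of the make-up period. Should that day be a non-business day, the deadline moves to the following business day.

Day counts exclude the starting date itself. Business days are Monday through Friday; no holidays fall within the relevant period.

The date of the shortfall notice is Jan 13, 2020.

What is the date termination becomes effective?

Mar 26, 2020

Adding 6 calendar days to Jan 13, 2020 gives Jan 19, 2020, which is the last day of the make-up period.
Adding 67 calendar days to Jan 19, 2020 gives Mar 26, 2020, which is the date termination becomes effective. Mar 26, 2020 is a Thursday, so no roll-forward applies.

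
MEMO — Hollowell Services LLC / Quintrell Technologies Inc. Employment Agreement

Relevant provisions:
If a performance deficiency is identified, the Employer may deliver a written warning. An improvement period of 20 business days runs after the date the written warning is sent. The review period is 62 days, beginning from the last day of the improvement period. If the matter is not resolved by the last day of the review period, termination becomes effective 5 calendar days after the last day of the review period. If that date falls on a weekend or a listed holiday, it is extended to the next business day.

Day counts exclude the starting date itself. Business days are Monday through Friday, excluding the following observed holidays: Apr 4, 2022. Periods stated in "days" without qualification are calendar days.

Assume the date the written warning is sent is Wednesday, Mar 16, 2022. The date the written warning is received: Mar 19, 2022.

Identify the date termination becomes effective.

From Wednesday, Mar 16, 2022, 20 business days (Mar 17, Mar 18, Mar 21, Mar 22, …, Apr 12, Apr 13, Apr 14, skipping weekends and the listed holiday on Apr 4) brings us to Thursday, Apr 14, 2022, which is the last day of the improvement period.
The last day of the review period: 62 calendar days after Apr 14, 2022 is Jun 15, 2022.
Adding 5 calendar days to Jun 15, 2022 gives Jun 20, 2022, which is the date termination becomes effective. Jun 20, 2022 is a Monday and is not a listed holiday, so no roll-forward applies.

Jun 20, 2022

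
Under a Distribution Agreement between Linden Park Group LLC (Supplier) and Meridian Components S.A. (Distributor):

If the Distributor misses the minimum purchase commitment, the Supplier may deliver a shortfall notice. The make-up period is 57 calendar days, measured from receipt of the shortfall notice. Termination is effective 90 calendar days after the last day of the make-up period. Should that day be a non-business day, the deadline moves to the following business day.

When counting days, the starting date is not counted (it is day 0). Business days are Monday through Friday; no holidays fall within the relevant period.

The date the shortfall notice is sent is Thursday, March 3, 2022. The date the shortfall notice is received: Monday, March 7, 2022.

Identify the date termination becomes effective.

The last day of the make-up period: 57 calendar days after March 7, 2022 is May 3, 2022.
The date termination becomes effective: 90 calendar days after May 3, 2022 is August 1, 2022. August 1, 2022 is a Monday, so no roll-forward applies.

August 1, 2022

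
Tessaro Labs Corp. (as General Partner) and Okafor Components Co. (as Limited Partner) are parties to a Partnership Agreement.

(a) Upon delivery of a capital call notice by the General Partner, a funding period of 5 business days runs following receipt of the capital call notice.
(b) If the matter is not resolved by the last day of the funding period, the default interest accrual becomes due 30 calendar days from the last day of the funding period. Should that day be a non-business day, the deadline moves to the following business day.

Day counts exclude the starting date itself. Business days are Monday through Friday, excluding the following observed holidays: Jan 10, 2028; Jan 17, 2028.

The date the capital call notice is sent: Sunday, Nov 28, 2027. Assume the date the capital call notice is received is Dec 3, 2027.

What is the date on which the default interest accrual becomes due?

Jan 11, 2028

The last day of the funding period: 5 business days after Friday, Dec 3, 2027, skipping weekends — Dec 6, Dec 7, Dec 8, Dec 9, Dec 10 — lands on Friday, Dec 10, 2027.
The date on which the default interest accrual becomes due: 30 calendar days after Dec 10, 2027 is Jan 9, 2028. That falls on a Sunday, so it rolls to the next business day, Tuesday, Jan 11, 2028.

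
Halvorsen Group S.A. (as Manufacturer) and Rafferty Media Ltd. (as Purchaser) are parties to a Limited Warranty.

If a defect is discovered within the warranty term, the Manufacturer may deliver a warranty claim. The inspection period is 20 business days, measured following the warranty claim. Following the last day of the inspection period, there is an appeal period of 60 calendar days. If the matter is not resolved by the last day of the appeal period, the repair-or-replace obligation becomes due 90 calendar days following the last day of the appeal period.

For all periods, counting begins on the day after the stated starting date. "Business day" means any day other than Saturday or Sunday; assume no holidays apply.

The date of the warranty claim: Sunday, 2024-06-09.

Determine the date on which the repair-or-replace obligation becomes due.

2024-12-02

From Sunday, 2024-06-09, 20 business days (Jun 10, Jun 11, Jun 12, Jun 13, …, Jul 3, Jul 4, Jul 5, skipping weekends) brings us to Friday, 2024-07-05, which is the last day of the inspection period.
The last day of the appeal period: 60 calendar days after 2024-07-05 is 2024-09-03.
Adding 90 calendar days to 2024-09-03 gives 2024-12-02, which is the date on which the repair-or-replace obligation becomes due.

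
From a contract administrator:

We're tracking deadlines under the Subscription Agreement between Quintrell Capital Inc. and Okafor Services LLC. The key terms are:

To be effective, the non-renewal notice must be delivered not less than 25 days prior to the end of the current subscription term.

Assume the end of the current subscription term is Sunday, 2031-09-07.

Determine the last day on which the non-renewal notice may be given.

Counting back 25 calendar days from 2031-09-07 gives 2031-08-13.

2031-08-13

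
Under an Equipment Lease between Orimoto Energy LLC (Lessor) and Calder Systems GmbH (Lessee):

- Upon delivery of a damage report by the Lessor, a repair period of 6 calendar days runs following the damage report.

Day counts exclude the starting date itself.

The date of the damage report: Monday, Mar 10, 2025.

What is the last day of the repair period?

The last day of the repair period: 6 calendar days after Mar 10, 2025 is Mar 16, 2025.

Mar 16, 2025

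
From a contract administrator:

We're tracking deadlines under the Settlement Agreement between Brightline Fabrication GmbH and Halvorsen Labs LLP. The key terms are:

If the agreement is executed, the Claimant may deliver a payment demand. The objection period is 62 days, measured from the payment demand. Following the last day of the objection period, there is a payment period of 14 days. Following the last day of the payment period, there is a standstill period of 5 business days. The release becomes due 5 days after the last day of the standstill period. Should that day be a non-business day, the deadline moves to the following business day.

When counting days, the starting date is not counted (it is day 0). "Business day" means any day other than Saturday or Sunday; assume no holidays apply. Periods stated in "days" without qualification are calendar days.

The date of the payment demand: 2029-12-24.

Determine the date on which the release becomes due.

2030-03-20

The last day of the objection period: 2029-12-24 + 62 days = 2030-02-24.
Adding 14 calendar days to 2030-02-24 gives 2030-03-10, which is the last day of the payment period.
The last day of the standstill period: counting 5 business days from Sunday, 2030-03-10 (Mar 11, Mar 12, Mar 13, Mar 14, Mar 15, skipping weekends) reaches Friday, 2030-03-15.
The date on which the release becomes due: 5 calendar days after 2030-03-15 is 2030-03-20. 2030-03-20 is a Wednesday, so no roll-forward applies.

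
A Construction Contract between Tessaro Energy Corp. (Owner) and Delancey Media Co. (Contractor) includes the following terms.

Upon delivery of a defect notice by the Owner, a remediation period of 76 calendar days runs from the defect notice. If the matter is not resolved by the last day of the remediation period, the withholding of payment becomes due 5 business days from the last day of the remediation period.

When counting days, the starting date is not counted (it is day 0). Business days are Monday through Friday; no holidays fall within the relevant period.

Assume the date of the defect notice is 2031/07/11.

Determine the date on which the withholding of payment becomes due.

2031/10/02

The last day of the remediation period: 2031/07/11 + 76 days = 2031/09/25.
The date on which the withholding of payment becomes due: 5 business days after Thursday, 2031/09/25, skipping weekends — Sep 26, Sep 29, Sep 30, Oct 1, Oct 2 — lands on Thursday, 2031/10/02.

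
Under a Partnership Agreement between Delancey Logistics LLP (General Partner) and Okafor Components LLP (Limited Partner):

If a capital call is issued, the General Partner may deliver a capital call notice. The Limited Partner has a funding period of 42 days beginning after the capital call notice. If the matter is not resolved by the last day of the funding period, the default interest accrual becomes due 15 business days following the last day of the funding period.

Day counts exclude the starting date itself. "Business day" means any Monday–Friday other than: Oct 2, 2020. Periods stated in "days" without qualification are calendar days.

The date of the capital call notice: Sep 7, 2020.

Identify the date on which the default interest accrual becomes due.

Nov 9, 2020

The last day of the funding period: 42 calendar days after Sep 7, 2020 is Oct 19, 2020.
From Monday, Oct 19, 2020, 15 business days (Oct 20, Oct 21, Oct 22, Oct 23, …, Nov 5, Nov 6, Nov 9, skipping weekends) brings us to Monday, Nov 9, 2020, which is the date on which the default interest accrual becomes due.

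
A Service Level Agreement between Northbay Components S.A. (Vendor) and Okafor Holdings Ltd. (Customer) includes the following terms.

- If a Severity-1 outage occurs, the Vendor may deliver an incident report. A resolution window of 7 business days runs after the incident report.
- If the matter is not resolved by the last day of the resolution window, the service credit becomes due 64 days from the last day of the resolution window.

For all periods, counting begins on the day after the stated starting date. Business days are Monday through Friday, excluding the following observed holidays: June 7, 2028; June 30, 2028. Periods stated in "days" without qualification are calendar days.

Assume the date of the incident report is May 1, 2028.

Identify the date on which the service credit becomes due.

From Monday, May 1, 2028, 7 business days (May 2, May 3, May 4, May 5, May 8, May 9, May 10, skipping weekends) brings us to Wednesday, May 10, 2028, which is the last day of the resolution window.
The date on which the service credit becomes due: May 10, 2028 + 64 days = July 13, 2028.

July 13, 2028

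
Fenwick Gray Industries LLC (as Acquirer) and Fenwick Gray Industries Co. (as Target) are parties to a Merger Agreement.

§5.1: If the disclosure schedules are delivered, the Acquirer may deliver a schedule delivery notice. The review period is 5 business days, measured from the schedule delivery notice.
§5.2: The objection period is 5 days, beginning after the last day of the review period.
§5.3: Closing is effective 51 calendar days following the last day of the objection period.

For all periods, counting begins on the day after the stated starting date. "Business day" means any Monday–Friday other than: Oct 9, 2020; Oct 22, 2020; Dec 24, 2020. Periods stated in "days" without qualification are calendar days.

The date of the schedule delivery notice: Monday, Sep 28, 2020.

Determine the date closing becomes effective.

Nov 30, 2020

The last day of the review period: counting 5 business days from Monday, Sep 28, 2020 (Sep 29, Sep 30, Oct 1, Oct 2, Oct 5, skipping weekends) reaches Monday, Oct 5, 2020.
The last day of the objection period: Oct 5, 2020 + 5 days = Oct 10, 2020.
Adding 51 calendar days to Oct 10, 2020 gives Nov 30, 2020, which is the date closing becomes effective.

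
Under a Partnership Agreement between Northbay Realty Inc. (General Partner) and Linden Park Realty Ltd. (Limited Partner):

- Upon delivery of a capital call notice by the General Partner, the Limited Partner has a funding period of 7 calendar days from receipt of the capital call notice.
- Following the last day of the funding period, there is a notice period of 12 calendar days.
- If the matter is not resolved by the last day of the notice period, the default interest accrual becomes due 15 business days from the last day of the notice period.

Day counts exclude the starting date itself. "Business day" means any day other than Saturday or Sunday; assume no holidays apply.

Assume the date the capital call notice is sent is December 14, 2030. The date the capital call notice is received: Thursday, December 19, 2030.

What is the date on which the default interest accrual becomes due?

The last day of the funding period: December 19, 2030 + 7 days = December 26, 2030.
The last day of the notice period: December 26, 2030 + 12 days = January 7, 2031.
The date on which the default interest accrual becomes due: 15 business days after Tuesday, January 7, 2031, skipping weekends — Jan 8, Jan 9, Jan 10, Jan 13, …, Jan 24, Jan 27, Jan 28 — lands on Tuesday, January 28, 2031.

January 28, 2031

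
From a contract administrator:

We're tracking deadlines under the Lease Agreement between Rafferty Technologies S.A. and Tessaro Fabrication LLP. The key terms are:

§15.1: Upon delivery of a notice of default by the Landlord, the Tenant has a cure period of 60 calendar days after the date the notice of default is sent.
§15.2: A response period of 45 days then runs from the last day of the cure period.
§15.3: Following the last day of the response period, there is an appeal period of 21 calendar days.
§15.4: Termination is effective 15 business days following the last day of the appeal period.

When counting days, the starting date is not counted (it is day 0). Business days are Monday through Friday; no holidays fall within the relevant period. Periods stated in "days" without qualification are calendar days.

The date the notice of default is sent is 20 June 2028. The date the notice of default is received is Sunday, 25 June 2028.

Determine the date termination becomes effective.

14 November 2028

The last day of the cure period: 20 June 2028 + 60 days = 19 August 2028.
The last day of the response period: 19 August 2028 + 45 days = 3 October 2028.
The last day of the appeal period: 21 calendar days after 3 October 2028 is 24 October 2028.
The date termination becomes effective: counting 15 business days from Tuesday, 24 October 2028 (Oct 25, Oct 26, Oct 27, Oct 30, …, Nov 10, Nov 13, Nov 14, skipping weekends) reaches Tuesday, 14 November 2028.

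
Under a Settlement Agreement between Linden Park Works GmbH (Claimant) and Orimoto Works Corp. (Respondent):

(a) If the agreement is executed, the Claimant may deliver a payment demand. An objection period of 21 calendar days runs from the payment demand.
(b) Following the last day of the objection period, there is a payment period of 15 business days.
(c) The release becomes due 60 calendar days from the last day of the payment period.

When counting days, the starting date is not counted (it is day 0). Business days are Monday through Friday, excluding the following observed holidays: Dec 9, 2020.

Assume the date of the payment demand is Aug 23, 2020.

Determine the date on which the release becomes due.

Adding 21 calendar days to Aug 23, 2020 gives Sep 13, 2020, which is the last day of the objection period.
The last day of the payment period: counting 15 business days from Sunday, Sep 13, 2020 (Sep 14, Sep 15, Sep 16, Sep 17, …, Sep 30, Oct 1, Oct 2, skipping weekends) reaches Friday, Oct 2, 2020.
Adding 60 calendar days to Oct 2, 2020 gives Dec 1, 2020, which is the date on which the release becomes due.

Dec 1, 2020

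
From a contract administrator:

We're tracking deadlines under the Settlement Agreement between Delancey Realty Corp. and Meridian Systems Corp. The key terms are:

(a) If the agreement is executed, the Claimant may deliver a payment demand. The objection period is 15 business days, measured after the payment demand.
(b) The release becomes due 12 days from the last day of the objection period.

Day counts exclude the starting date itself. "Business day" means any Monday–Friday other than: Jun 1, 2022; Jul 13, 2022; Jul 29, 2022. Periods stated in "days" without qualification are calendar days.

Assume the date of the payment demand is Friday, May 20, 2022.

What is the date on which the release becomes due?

Jun 25, 2022

The last day of the objection period: 15 business days after Friday, May 20, 2022, skipping weekends and the listed holiday on Jun 1 — May 23, May 24, May 25, May 26, …, Jun 9, Jun 10, Jun 13 — lands on Monday, Jun 13, 2022.
Adding 12 calendar days to Jun 13, 2022 gives Jun 25, 2022, which is the date on which the release becomes due.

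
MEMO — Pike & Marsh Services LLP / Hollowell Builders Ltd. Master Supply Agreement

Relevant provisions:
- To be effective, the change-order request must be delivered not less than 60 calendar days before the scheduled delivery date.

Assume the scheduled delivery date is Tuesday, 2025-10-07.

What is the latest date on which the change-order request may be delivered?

Counting back 60 calendar days from 2025-10-07 gives 2025-08-08.

2025-08-08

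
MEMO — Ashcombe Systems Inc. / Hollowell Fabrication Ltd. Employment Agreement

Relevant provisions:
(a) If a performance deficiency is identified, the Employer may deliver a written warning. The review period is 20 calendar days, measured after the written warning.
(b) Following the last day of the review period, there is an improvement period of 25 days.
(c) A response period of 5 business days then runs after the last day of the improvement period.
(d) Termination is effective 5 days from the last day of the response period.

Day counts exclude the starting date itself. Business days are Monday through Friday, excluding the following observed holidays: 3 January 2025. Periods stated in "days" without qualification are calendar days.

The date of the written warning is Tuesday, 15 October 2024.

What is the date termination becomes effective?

11 December 2024

The last day of the review period: 15 October 2024 + 20 days = 4 November 2024.
The last day of the improvement period: 4 November 2024 + 25 days = 29 November 2024.
The last day of the response period: 5 business days after Friday, 29 November 2024, skipping weekends — Dec 2, Dec 3, Dec 4, Dec 5, Dec 6 — lands on Friday, 6 December 2024.
Adding 5 calendar days to 6 December 2024 gives 11 December 2024, which is the date termination becomes effective.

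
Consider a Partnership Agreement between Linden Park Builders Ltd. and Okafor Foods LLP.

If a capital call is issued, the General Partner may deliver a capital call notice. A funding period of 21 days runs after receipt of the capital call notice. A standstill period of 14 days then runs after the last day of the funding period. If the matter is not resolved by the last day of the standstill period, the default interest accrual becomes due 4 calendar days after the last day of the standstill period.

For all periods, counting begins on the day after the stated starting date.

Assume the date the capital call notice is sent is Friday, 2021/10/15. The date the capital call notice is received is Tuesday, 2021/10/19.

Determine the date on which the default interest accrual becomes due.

2021/11/27

Adding 21 calendar days to 2021/10/19 gives 2021/11/09, which is the last day of the funding period.
The last day of the standstill period: 14 calendar days after 2021/11/09 is 2021/11/23.
Adding 4 calendar days to 2021/11/23 gives 2021/11/27, which is the date on which the default interest accrual becomes due.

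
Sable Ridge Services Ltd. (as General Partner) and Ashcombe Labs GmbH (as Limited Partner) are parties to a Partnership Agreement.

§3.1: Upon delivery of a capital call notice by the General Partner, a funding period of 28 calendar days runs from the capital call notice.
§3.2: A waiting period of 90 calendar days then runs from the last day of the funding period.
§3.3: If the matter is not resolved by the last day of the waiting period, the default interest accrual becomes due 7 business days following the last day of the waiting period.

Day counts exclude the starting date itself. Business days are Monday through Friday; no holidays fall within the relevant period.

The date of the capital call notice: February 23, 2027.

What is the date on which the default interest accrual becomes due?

June 30, 2027

The last day of the funding period: February 23, 2027 + 28 days = March 23, 2027.
Adding 90 calendar days to March 23, 2027 gives June 21, 2027, which is the last day of the waiting period.
From Monday, June 21, 2027, 7 business days (Jun 22, Jun 23, Jun 24, Jun 25, Jun 28, Jun 29, Jun 30, skipping weekends) brings us to Wednesday, June 30, 2027, which is the date on which the default interest accrual becomes due.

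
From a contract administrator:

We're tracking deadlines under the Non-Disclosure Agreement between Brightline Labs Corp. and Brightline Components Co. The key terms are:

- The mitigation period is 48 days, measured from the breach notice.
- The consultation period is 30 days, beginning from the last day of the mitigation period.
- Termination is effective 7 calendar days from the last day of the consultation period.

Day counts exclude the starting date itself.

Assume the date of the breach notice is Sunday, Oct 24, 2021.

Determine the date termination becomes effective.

The last day of the mitigation period: 48 calendar days after Oct 24, 2021 is Dec 11, 2021.
The last day of the consultation period: Dec 11, 2021 + 30 days = Jan 10, 2022.
Adding 7 calendar days to Jan 10, 2022 gives Jan 17, 2022, which is the date termination becomes effective.

Jan 17, 2022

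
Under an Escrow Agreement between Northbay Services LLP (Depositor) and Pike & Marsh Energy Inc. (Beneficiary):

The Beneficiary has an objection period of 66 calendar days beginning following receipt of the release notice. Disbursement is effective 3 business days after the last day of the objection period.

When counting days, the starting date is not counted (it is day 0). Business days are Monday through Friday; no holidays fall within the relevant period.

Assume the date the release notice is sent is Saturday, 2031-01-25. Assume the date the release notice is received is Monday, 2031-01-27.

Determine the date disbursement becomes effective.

Adding 66 calendar days to 2031-01-27 gives 2031-04-03, which is the last day of the objection period.
The date disbursement becomes effective: 3 business days after Thursday, 2031-04-03, skipping weekends — Apr 4, Apr 7, Apr 8 — lands on Tuesday, 2031-04-08.

2031-04-08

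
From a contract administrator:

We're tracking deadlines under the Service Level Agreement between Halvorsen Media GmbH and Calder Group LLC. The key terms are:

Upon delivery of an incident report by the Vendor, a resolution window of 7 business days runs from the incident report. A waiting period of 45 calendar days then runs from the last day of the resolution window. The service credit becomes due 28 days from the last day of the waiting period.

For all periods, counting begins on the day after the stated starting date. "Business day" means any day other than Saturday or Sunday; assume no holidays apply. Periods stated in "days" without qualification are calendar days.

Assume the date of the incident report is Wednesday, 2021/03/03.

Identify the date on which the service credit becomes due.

The last day of the resolution window: 7 business days after Wednesday, 2021/03/03, skipping weekends — Mar 4, Mar 5, Mar 8, Mar 9, Mar 10, Mar 11, Mar 12 — lands on Friday, 2021/03/12.
The last day of the waiting period: 2021/03/12 + 45 days = 2021/04/26.
The date on which the service credit becomes due: 2021/04/26 + 28 days = 2021/05/24.

2021/05/24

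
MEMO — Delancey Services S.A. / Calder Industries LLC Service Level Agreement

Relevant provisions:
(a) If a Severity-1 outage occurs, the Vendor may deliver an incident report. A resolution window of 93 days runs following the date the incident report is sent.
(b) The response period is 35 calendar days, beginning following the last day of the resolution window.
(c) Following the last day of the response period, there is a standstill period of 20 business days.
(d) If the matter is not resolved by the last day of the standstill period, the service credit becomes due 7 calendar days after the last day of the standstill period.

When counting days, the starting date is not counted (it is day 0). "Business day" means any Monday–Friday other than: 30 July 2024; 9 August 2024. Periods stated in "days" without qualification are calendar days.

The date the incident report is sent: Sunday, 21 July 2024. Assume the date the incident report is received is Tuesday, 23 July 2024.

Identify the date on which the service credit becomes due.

The last day of the resolution window: 21 July 2024 + 93 days = 22 October 2024.
The last day of the response period: 35 calendar days after 22 October 2024 is 26 November 2024.
From Tuesday, 26 November 2024, 20 business days (Nov 27, Nov 28, Nov 29, Dec 2, …, Dec 20, Dec 23, Dec 24, skipping weekends) brings us to Tuesday, 24 December 2024, which is the last day of the standstill period.
Adding 7 calendar days to 24 December 2024 gives 31 December 2024, which is the date on which the service credit becomes due.

31 December 2024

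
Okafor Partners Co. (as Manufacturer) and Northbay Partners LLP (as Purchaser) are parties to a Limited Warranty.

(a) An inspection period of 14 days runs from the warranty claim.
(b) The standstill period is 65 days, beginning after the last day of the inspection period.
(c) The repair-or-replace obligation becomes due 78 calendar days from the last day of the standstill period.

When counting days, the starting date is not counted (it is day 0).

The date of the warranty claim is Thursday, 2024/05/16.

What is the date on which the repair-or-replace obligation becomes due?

Adding 14 calendar days to 2024/05/16 gives 2024/05/30, which is the last day of the inspection period.
The last day of the standstill period: 65 calendar days after 2024/05/30 is 2024/08/03.
Adding 78 calendar days to 2024/08/03 gives 2024/10/20, which is the date on which the repair-or-replace obligation becomes due.

2024/10/20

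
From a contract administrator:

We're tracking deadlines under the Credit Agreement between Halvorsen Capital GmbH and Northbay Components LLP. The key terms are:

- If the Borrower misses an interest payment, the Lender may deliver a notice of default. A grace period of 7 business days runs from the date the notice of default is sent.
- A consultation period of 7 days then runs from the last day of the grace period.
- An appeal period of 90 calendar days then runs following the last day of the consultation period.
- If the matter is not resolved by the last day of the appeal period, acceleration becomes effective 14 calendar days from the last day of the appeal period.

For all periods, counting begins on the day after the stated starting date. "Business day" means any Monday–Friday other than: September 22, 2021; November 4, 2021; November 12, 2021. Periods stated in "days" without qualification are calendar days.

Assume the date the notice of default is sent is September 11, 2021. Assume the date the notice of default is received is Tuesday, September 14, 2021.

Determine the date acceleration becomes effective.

January 10, 2022

From Saturday, September 11, 2021, 7 business days (Sep 13, Sep 14, Sep 15, Sep 16, Sep 17, Sep 20, Sep 21, skipping weekends) brings us to Tuesday, September 21, 2021, which is the last day of the grace period.
The last day of the consultation period: 7 calendar days after September 21, 2021 is September 28, 2021.
The last day of the appeal period: 90 calendar days after September 28, 2021 is December 27, 2021.
The date acceleration becomes effective: December 27, 2021 + 14 days = January 10, 2022.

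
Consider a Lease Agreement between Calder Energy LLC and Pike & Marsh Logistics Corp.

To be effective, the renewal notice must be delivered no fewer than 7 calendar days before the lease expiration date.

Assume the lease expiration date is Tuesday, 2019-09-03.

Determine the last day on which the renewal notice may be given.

2019-08-27

Counting back 7 calendar days from 2019-09-03 gives 2019-08-27.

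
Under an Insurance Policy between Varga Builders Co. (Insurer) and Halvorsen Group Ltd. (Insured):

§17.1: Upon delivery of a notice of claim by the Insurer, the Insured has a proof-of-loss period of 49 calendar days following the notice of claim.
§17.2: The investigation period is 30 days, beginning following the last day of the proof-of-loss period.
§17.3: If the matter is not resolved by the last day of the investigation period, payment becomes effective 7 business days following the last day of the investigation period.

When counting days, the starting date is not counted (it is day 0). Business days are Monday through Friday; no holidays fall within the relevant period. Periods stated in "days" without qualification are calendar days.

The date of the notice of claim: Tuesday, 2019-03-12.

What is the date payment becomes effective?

2019-06-10

The last day of the proof-of-loss period: 2019-03-12 + 49 days = 2019-04-30.
Adding 30 calendar days to 2019-04-30 gives 2019-05-30, which is the last day of the investigation period.
The date payment becomes effective: 7 business days after Thursday, 2019-05-30, skipping weekends — May 31, Jun 3, Jun 4, Jun 5, Jun 6, Jun 7, Jun 10 — lands on Monday, 2019-06-10.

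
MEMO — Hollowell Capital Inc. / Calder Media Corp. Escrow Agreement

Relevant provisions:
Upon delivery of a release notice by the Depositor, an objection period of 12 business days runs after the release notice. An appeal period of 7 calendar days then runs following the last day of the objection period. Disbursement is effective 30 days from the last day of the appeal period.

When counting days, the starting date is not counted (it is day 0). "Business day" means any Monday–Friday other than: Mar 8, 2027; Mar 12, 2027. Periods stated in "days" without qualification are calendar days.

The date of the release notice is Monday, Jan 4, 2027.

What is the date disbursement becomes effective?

Feb 26, 2027

The last day of the objection period: counting 12 business days from Monday, Jan 4, 2027 (Jan 5, Jan 6, Jan 7, Jan 8, …, Jan 18, Jan 19, Jan 20, skipping weekends) reaches Wednesday, Jan 20, 2027.
The last day of the appeal period: Jan 20, 2027 + 7 days = Jan 27, 2027.
The date disbursement becomes effective: Jan 27, 2027 + 30 days = Feb 26, 2027.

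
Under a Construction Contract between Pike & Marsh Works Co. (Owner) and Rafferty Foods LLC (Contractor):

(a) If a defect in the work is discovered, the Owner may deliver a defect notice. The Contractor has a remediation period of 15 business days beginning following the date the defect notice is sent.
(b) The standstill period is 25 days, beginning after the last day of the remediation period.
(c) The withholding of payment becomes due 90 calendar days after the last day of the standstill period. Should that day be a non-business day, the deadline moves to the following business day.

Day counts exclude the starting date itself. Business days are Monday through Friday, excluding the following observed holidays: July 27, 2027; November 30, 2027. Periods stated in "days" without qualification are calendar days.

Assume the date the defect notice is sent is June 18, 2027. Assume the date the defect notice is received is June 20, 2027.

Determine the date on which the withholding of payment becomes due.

November 1, 2027

From Friday, June 18, 2027, 15 business days (Jun 21, Jun 22, Jun 23, Jun 24, …, Jul 7, Jul 8, Jul 9, skipping weekends) brings us to Friday, July 9, 2027, which is the last day of the remediation period.
Adding 25 calendar days to July 9, 2027 gives August 3, 2027, which is the last day of the standstill period.
Adding 90 calendar days to August 3, 2027 gives November 1, 2027, which is the date on which the withholding of payment becomes due. November 1, 2027 is a Monday and is not a listed holiday, so no roll-forward applies.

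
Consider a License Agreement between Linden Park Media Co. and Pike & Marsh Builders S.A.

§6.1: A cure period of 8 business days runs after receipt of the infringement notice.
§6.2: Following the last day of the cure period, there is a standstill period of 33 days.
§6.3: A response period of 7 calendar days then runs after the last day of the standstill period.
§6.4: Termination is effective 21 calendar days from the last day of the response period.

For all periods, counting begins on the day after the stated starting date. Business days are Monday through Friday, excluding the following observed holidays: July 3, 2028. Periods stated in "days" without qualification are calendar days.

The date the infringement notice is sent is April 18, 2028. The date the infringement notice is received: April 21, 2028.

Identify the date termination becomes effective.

July 3, 2028

The last day of the cure period: 8 business days after Friday, April 21, 2028, skipping weekends — Apr 24, Apr 25, Apr 26, Apr 27, Apr 28, May 1, May 2, May 3 — lands on Wednesday, May 3, 2028.
The last day of the standstill period: 33 calendar days after May 3, 2028 is June 5, 2028.
Adding 7 calendar days to June 5, 2028 gives June 12, 2028, which is the last day of the response period.
The date termination becomes effective: June 12, 2028 + 21 days = July 3, 2028.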